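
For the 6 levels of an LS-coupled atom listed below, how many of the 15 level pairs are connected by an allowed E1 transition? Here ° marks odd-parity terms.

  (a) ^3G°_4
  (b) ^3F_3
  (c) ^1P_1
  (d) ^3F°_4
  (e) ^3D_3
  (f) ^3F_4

(a)–(b): allowed.
(a)–(c): forbidden (ΔS, ΔL, ΔJ).
(a)–(d): forbidden (parity).
(a)–(e): forbidden (ΔL).
(a)–(f): allowed.
(b)–(c): forbidden (parity, ΔS, ΔL, ΔJ).
(b)–(d): allowed.
(b)–(e): forbidden (parity).
(b)–(f): forbidden (parity).
(c)–(d): forbidden (ΔS, ΔL, ΔJ).
(c)–(e): forbidden (parity, ΔS, ΔJ).
(c)–(f): forbidden (parity, ΔS, ΔL, ΔJ).
(d)–(e): allowed.
(d)–(f): allowed.
(e)–(f): forbidden (parity).
Allowed pairs: 5 of 15.

5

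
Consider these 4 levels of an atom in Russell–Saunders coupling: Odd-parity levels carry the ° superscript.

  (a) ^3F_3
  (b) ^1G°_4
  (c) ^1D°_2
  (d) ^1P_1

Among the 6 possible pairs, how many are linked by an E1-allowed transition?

(a)–(b): forbidden (ΔS).
(a)–(c): forbidden (ΔS).
(a)–(d): forbidden (parity, ΔS, ΔL, ΔJ).
(b)–(c): forbidden (parity, ΔL, ΔJ).
(b)–(d): forbidden (ΔL, ΔJ).
(c)–(d): allowed.
Allowed pairs: 1 of 6.

1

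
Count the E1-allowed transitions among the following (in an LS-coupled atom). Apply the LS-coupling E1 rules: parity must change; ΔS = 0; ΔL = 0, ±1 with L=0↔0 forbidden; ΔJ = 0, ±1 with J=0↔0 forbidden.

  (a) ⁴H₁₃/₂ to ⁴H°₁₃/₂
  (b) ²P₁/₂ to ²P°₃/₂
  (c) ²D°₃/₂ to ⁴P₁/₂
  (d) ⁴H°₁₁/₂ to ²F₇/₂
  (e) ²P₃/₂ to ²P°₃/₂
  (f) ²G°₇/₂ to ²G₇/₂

(a) allowed
(b) allowed
(c) forbidden (ΔS fails)
(d) forbidden (ΔS, ΔL, ΔJ fail)
(e) allowed
(f) allowed
Total allowed: 4 of 6.

4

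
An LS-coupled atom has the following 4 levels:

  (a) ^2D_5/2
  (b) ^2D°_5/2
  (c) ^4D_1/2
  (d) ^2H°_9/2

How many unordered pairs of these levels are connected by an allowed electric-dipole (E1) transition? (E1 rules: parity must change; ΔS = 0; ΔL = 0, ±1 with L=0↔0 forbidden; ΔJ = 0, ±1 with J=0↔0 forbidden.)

(a)–(b): allowed.
(a)–(c): forbidden (parity, ΔS, ΔJ).
(a)–(d): forbidden (ΔL, ΔJ).
(b)–(c): forbidden (ΔS, ΔJ).
(b)–(d): forbidden (parity, ΔL, ΔJ).
(c)–(d): forbidden (ΔS, ΔL, ΔJ).
Allowed pairs: 1 of 6.

1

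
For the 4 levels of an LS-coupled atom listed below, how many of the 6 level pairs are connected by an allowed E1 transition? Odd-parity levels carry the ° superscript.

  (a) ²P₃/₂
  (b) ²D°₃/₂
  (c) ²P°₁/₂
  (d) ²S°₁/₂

(a)–(b): allowed.
(a)–(c): allowed.
(a)–(d): allowed.
(b)–(c): forbidden (parity).
(b)–(d): forbidden (parity, ΔL).
(c)–(d): forbidden (parity).
Allowed pairs: 3 of 6.

3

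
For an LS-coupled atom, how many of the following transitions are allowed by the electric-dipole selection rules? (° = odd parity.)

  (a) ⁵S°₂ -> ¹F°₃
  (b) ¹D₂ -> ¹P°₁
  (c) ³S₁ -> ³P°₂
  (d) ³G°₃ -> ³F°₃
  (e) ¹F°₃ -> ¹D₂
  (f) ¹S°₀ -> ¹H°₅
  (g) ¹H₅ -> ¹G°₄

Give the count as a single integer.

(a) forbidden (parity, ΔS, ΔL fail)
(b) allowed
(c) allowed
(d) forbidden (parity fails)
(e) allowed
(f) forbidden (parity, ΔL, ΔJ fail)
(g) allowed
Total allowed: 4 of 7.

4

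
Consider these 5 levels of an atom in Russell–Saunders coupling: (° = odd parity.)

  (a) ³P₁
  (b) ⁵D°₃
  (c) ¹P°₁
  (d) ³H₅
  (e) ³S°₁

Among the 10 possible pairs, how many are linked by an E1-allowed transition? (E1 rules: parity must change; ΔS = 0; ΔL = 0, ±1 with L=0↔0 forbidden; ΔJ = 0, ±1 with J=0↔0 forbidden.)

1

(a)–(b): forbidden (ΔS, ΔJ).
(a)–(c): forbidden (ΔS).
(a)–(d): forbidden (parity, ΔL, ΔJ).
(a)–(e): allowed.
(b)–(c): forbidden (parity, ΔS, ΔJ).
(b)–(d): forbidden (ΔS, ΔL, ΔJ).
(b)–(e): forbidden (parity, ΔS, ΔL, ΔJ).
(c)–(d): forbidden (ΔS, ΔL, ΔJ).
(c)–(e): forbidden (parity, ΔS).
(d)–(e): forbidden (ΔL, ΔJ).
Allowed pairs: 1 of 10.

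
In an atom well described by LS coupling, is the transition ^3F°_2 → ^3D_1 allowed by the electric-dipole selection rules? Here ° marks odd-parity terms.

allowed

Initial level: S=1, L=3, J=2, parity odd. Final level: S=1, L=2, J=1, parity even.
Parity must change: odd → even — passes.
ΔS = 0: S: 1 → 1 — passes.
ΔL = 0, ±1 (not L=0↔0): L: 3 → 2, ΔL = -1 — passes.
ΔJ = 0, ±1 (not J=0↔0): J: 2 → 1, ΔJ = -1 — passes.
All four E1 rules are satisfied.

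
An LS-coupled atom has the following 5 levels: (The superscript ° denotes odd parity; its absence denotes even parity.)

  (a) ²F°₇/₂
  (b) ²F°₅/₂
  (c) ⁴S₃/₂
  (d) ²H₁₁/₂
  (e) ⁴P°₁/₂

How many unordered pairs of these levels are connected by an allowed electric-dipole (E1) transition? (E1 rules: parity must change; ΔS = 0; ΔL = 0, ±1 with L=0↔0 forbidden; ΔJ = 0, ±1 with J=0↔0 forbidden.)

1

(a)–(b): forbidden (parity).
(a)–(c): forbidden (ΔS, ΔL, ΔJ).
(a)–(d): forbidden (ΔL, ΔJ).
(a)–(e): forbidden (parity, ΔS, ΔL, ΔJ).
(b)–(c): forbidden (ΔS, ΔL).
(b)–(d): forbidden (ΔL, ΔJ).
(b)–(e): forbidden (parity, ΔS, ΔL, ΔJ).
(c)–(d): forbidden (parity, ΔS, ΔL, ΔJ).
(c)–(e): allowed.
(d)–(e): forbidden (ΔS, ΔL, ΔJ).
Allowed pairs: 1 of 10.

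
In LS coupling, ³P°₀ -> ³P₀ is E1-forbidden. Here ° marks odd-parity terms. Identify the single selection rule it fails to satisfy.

the J=0 ↔ J=0 exclusion

ΔS = 0: S: 1 → 1 — passes.
Parity must change: odd → even — passes.
ΔL = 0, ±1 (not L=0↔0): L: 1 → 1, ΔL = +0 — passes.
ΔJ = 0, ±1 (not J=0↔0): J: 0 → 0, ΔJ = +0 — fails.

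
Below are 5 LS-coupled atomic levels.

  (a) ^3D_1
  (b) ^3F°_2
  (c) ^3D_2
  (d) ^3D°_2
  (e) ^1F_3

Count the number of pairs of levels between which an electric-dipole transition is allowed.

(a)–(b): allowed.
(a)–(c): forbidden (parity).
(a)–(d): allowed.
(a)–(e): forbidden (parity, ΔS, ΔJ).
(b)–(c): allowed.
(b)–(d): forbidden (parity).
(b)–(e): forbidden (ΔS).
(c)–(d): allowed.
(c)–(e): forbidden (parity, ΔS).
(d)–(e): forbidden (ΔS).
Allowed pairs: 4 of 10.

4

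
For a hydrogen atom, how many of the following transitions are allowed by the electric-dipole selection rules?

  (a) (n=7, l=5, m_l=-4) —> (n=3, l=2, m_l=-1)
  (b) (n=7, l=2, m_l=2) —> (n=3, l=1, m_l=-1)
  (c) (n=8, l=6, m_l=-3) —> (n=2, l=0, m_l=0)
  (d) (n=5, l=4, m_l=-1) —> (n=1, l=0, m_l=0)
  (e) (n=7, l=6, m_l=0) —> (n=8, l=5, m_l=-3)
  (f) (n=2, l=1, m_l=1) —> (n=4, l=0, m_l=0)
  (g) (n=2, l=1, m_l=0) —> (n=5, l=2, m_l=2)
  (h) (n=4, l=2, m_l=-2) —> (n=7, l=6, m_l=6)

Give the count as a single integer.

1

(a) forbidden — Δl = -3 (E1 requires Δl = ±1); Δm_l = +3 (E1 requires Δm_l = 0, ±1)
(b) forbidden — Δm_l = -3 (E1 requires Δm_l = 0, ±1)
(c) forbidden — Δl = -6 (E1 requires Δl = ±1); Δm_l = +3 (E1 requires Δm_l = 0, ±1)
(d) forbidden — Δl = -4 (E1 requires Δl = ±1)
(e) forbidden — Δm_l = -3 (E1 requires Δm_l = 0, ±1)
(f) allowed
(g) forbidden — Δm_l = +2 (E1 requires Δm_l = 0, ±1)
(h) forbidden — Δl = +4 (E1 requires Δl = ±1); Δm_l = +8 (E1 requires Δm_l = 0, ±1)
Total allowed: 1 of 8.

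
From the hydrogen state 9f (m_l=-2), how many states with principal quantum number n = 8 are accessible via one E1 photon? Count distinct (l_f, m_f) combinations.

E1 requires Δl = ±1, so l_f ∈ {2, 4}; with 0 ≤ l_f ≤ n_f−1 = 7, the allowed l_f values are {2, 4}.
For l_f = 2: m_f ∈ {m_i−1, m_i, m_i+1} ∩ [−2, 2] = {-2, -1} → 2 states.
For l_f = 4: m_f ∈ {m_i−1, m_i, m_i+1} ∩ [−4, 4] = {-3, -2, -1} → 3 states.
Total: 5.

5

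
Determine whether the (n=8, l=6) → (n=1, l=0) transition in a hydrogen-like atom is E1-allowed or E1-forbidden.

l: 6 → 0 (Δl = -6). Δl = ±1 ✗.
The transition is electric-dipole forbidden.

forbidden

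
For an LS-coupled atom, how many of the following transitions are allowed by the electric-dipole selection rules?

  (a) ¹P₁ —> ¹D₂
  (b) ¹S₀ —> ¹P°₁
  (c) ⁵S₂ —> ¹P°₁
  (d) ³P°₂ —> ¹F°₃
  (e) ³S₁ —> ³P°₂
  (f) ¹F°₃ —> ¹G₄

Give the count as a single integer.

3

(a) forbidden (parity fails)
(b) allowed
(c) forbidden (ΔS fails)
(d) forbidden (parity, ΔS, ΔL fail)
(e) allowed
(f) allowed
Total allowed: 3 of 6.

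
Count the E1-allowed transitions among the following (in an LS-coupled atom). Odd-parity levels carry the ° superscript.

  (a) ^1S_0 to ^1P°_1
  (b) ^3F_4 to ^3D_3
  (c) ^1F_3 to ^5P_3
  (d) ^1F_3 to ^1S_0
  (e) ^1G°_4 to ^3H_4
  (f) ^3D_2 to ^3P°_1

(a) allowed
(b) forbidden (parity fails)
(c) forbidden (parity, ΔS, ΔL fail)
(d) forbidden (parity, ΔL, ΔJ fail)
(e) forbidden (ΔS fails)
(f) allowed
Total allowed: 2 of 6.

2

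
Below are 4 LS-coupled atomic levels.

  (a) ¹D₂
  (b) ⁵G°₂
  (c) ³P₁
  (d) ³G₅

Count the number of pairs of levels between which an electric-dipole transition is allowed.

0

(a)–(b): forbidden (ΔS, ΔL).
(a)–(c): forbidden (parity, ΔS).
(a)–(d): forbidden (parity, ΔS, ΔL, ΔJ).
(b)–(c): forbidden (ΔS, ΔL).
(b)–(d): forbidden (ΔS, ΔJ).
(c)–(d): forbidden (parity, ΔL, ΔJ).
Allowed pairs: 0 of 6.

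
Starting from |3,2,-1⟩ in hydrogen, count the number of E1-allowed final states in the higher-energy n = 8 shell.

E1 requires Δl = ±1, so l_f ∈ {1, 3}; with 0 ≤ l_f ≤ n_f−1 = 7, the allowed l_f values are {1, 3}.
For l_f = 1: m_f ∈ {m_i−1, m_i, m_i+1} ∩ [−1, 1] = {-1, 0} → 2 states.
For l_f = 3: m_f ∈ {m_i−1, m_i, m_i+1} ∩ [−3, 3] = {-2, -1, 0} → 3 states.
Total: 5.

5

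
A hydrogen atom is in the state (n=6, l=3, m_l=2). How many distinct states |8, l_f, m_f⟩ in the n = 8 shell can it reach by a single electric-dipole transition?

E1 requires Δl = ±1, so l_f ∈ {2, 4}; with 0 ≤ l_f ≤ n_f−1 = 7, the allowed l_f values are {2, 4}.
For l_f = 2: m_f ∈ {m_i−1, m_i, m_i+1} ∩ [−2, 2] = {1, 2} → 2 states.
For l_f = 4: m_f ∈ {m_i−1, m_i, m_i+1} ∩ [−4, 4] = {1, 2, 3} → 3 states.
Total: 5.

5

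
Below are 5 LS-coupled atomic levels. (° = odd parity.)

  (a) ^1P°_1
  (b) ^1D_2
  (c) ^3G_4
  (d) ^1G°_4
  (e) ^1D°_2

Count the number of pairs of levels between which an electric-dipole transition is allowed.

2

(a)–(b): allowed.
(a)–(c): forbidden (ΔS, ΔL, ΔJ).
(a)–(d): forbidden (parity, ΔL, ΔJ).
(a)–(e): forbidden (parity).
(b)–(c): forbidden (parity, ΔS, ΔL, ΔJ).
(b)–(d): forbidden (ΔL, ΔJ).
(b)–(e): allowed.
(c)–(d): forbidden (ΔS).
(c)–(e): forbidden (ΔS, ΔL, ΔJ).
(d)–(e): forbidden (parity, ΔL, ΔJ).
Allowed pairs: 2 of 10.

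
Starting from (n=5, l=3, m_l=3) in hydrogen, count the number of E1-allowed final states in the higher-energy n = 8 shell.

E1 requires Δl = ±1, so l_f ∈ {2, 4}; with 0 ≤ l_f ≤ n_f−1 = 7, the allowed l_f values are {2, 4}.
For l_f = 2: m_f ∈ {m_i−1, m_i, m_i+1} ∩ [−2, 2] = {2} → 1 state.
For l_f = 4: m_f ∈ {m_i−1, m_i, m_i+1} ∩ [−4, 4] = {2, 3, 4} → 3 states.
Total: 4.

4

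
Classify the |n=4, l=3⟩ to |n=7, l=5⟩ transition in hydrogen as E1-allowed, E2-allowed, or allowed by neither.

E2

Δl = 5 − 3 = +2; l_i + l_f = 8.
E1 (Δl = ±1): not satisfied.
E2 (Δl = 0,±2, l_i+l_f ≥ 2): satisfied.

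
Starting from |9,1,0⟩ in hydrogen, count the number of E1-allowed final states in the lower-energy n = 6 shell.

E1 requires Δl = ±1, so l_f ∈ {0, 2}; with 0 ≤ l_f ≤ n_f−1 = 5, the allowed l_f values are {0, 2}.
For l_f = 0: m_f ∈ {m_i−1, m_i, m_i+1} ∩ [−0, 0] = {0} → 1 state.
For l_f = 2: m_f ∈ {m_i−1, m_i, m_i+1} ∩ [−2, 2] = {-1, 0, 1} → 3 states.
Total: 4.

4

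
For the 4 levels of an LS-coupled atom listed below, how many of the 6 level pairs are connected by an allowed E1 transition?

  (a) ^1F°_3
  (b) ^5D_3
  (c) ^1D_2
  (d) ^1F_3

(a)–(b): forbidden (ΔS).
(a)–(c): allowed.
(a)–(d): allowed.
(b)–(c): forbidden (parity, ΔS).
(b)–(d): forbidden (parity, ΔS).
(c)–(d): forbidden (parity).
Allowed pairs: 2 of 6.

2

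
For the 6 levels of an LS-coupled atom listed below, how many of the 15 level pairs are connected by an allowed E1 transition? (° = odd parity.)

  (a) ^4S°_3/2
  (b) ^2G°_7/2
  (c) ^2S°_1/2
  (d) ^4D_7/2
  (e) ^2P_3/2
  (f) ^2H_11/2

1

(a)–(b): forbidden (parity, ΔS, ΔL, ΔJ).
(a)–(c): forbidden (parity, ΔS, ΔL).
(a)–(d): forbidden (ΔL, ΔJ).
(a)–(e): forbidden (ΔS).
(a)–(f): forbidden (ΔS, ΔL, ΔJ).
(b)–(c): forbidden (parity, ΔL, ΔJ).
(b)–(d): forbidden (ΔS, ΔL).
(b)–(e): forbidden (ΔL, ΔJ).
(b)–(f): forbidden (ΔJ).
(c)–(d): forbidden (ΔS, ΔL, ΔJ).
(c)–(e): allowed.
(c)–(f): forbidden (ΔL, ΔJ).
(d)–(e): forbidden (parity, ΔS, ΔJ).
(d)–(f): forbidden (parity, ΔS, ΔL, ΔJ).
(e)–(f): forbidden (parity, ΔL, ΔJ).
Allowed pairs: 1 of 15.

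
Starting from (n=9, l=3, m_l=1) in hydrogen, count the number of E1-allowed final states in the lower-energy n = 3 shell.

3

E1 requires Δl = ±1, so l_f ∈ {2, 4}; with 0 ≤ l_f ≤ n_f−1 = 2, the allowed l_f values are {2}.
For l_f = 2: m_f ∈ {m_i−1, m_i, m_i+1} ∩ [−2, 2] = {0, 1, 2} → 3 states.
Total: 3.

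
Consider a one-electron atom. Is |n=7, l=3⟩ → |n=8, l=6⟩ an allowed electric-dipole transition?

Δl = 6 − 3 = +3; the E1 rule Δl = ±1 is fails.
The transition is electric-dipole forbidden.

forbidden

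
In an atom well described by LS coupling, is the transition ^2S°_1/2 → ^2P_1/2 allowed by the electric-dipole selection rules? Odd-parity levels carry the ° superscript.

Initial level: S=1/2, L=0, J=1/2, parity odd. Final level: S=1/2, L=1, J=1/2, parity even.
ΔL = 0, ±1 (not L=0↔0): L: 0 → 1, ΔL = +1 — ok.
ΔS = 0: S: 1/2 → 1/2 — ok.
ΔJ = 0, ±1 (not J=0↔0): J: 1/2 → 1/2, ΔJ = +0 — ok.
Parity must change: odd → even — ok.
All four E1 rules are satisfied.

allowed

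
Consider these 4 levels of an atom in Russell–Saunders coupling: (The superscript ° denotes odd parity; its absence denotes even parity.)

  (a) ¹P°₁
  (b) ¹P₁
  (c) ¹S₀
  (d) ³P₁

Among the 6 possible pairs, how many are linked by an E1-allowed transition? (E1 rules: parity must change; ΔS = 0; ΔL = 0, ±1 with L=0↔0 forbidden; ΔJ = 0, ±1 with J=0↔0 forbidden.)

(a)–(b): allowed.
(a)–(c): allowed.
(a)–(d): forbidden (ΔS).
(b)–(c): forbidden (parity).
(b)–(d): forbidden (parity, ΔS).
(c)–(d): forbidden (parity, ΔS).
Allowed pairs: 2 of 6.

2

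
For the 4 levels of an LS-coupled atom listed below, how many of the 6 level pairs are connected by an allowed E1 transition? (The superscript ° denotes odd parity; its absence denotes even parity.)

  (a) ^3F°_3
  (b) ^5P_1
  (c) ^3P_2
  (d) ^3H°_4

(a)–(b): forbidden (ΔS, ΔL, ΔJ).
(a)–(c): forbidden (ΔL).
(a)–(d): forbidden (parity, ΔL).
(b)–(c): forbidden (parity, ΔS).
(b)–(d): forbidden (ΔS, ΔL, ΔJ).
(c)–(d): forbidden (ΔL, ΔJ).
Allowed pairs: 0 of 6.

0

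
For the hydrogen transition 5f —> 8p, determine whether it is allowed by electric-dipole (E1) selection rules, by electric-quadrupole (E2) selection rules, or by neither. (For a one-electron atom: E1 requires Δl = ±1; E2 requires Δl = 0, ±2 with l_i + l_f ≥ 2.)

E2

Δl = 1 − 3 = -2; l_i + l_f = 4.
E1 (Δl = ±1): not satisfied.
E2 (Δl = 0,±2, l_i+l_f ≥ 2): satisfied.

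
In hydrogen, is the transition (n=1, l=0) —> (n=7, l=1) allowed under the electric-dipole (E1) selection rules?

allowed

l: 0 → 1 (Δl = +1). Δl = ±1 satisfied.
All E1 selection rules are satisfied.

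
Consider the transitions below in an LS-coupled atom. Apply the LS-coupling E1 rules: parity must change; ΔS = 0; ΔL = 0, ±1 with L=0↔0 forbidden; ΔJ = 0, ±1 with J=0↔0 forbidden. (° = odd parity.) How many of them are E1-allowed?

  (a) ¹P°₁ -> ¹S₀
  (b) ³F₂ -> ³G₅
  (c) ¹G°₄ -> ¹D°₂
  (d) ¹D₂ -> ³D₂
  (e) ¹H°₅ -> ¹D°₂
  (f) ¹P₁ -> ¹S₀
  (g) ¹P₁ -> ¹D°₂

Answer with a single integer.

2

(a) allowed
(b) forbidden (parity, ΔJ fail)
(c) forbidden (parity, ΔL, ΔJ fail)
(d) forbidden (parity, ΔS fail)
(e) forbidden (parity, ΔL, ΔJ fail)
(f) forbidden (parity fails)
(g) allowed
Total allowed: 2 of 7.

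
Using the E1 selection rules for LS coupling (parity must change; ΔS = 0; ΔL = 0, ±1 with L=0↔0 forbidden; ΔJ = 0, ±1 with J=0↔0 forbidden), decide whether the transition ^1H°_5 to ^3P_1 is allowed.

Initial level: S=0, L=5, J=5, parity odd. Final level: S=1, L=1, J=1, parity even.
Parity must change: odd → even — satisfied.
ΔS = 0: S: 0 → 1 — violated.
ΔL = 0, ±1 (not L=0↔0): L: 5 → 1, ΔL = -4 — violated.
ΔJ = 0, ±1 (not J=0↔0): J: 5 → 1, ΔJ = -4 — violated.
Rule(s) violated: ΔS, ΔL, ΔJ.

forbidden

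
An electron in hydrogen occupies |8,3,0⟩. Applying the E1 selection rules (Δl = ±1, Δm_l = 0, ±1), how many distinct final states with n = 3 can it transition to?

3

E1 requires Δl = ±1, so l_f ∈ {2, 4}; with 0 ≤ l_f ≤ n_f−1 = 2, the allowed l_f values are {2}.
For l_f = 2: m_f ∈ {m_i−1, m_i, m_i+1} ∩ [−2, 2] = {-1, 0, 1} → 3 states.
Total: 3.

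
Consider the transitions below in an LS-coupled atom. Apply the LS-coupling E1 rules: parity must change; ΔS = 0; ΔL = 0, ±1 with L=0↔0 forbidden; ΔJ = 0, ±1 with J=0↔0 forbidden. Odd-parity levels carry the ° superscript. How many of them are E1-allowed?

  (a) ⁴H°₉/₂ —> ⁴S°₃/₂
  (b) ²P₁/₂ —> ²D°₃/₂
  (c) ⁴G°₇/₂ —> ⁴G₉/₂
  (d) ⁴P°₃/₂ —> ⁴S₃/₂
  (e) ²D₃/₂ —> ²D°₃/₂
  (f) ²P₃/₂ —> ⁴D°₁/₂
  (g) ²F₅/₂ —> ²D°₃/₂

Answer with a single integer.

5

(a) forbidden (parity, ΔL, ΔJ fail)
(b) allowed
(c) allowed
(d) allowed
(e) allowed
(f) forbidden (ΔS fails)
(g) allowed
Total allowed: 5 of 7.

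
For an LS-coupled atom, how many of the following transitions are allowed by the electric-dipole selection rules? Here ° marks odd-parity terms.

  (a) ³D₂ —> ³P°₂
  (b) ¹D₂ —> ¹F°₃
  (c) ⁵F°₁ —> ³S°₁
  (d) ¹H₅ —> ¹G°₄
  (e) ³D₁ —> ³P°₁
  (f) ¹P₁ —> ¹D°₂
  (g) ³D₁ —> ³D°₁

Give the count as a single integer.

6

(a) allowed
(b) allowed
(c) forbidden (parity, ΔS, ΔL fail)
(d) allowed
(e) allowed
(f) allowed
(g) allowed
Total allowed: 6 of 7.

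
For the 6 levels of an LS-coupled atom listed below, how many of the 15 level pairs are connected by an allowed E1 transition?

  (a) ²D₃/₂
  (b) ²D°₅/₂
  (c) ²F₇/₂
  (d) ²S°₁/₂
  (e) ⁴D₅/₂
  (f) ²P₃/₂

4

(a)–(b): allowed.
(a)–(c): forbidden (parity, ΔJ).
(a)–(d): forbidden (ΔL).
(a)–(e): forbidden (parity, ΔS).
(a)–(f): forbidden (parity).
(b)–(c): allowed.
(b)–(d): forbidden (parity, ΔL, ΔJ).
(b)–(e): forbidden (ΔS).
(b)–(f): allowed.
(c)–(d): forbidden (ΔL, ΔJ).
(c)–(e): forbidden (parity, ΔS).
(c)–(f): forbidden (parity, ΔL, ΔJ).
(d)–(e): forbidden (ΔS, ΔL, ΔJ).
(d)–(f): allowed.
(e)–(f): forbidden (parity, ΔS).
Allowed pairs: 4 of 15.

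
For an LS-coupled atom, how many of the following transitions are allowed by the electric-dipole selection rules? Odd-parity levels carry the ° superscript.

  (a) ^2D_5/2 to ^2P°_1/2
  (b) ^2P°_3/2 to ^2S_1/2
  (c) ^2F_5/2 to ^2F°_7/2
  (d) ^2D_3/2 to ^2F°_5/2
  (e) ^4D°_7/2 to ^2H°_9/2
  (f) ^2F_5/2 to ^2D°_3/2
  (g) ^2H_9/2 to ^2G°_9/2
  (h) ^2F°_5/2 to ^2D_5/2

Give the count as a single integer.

6

(a) forbidden (ΔJ fails)
(b) allowed
(c) allowed
(d) allowed
(e) forbidden (parity, ΔS, ΔL fail)
(f) allowed
(g) allowed
(h) allowed
Total allowed: 6 of 8.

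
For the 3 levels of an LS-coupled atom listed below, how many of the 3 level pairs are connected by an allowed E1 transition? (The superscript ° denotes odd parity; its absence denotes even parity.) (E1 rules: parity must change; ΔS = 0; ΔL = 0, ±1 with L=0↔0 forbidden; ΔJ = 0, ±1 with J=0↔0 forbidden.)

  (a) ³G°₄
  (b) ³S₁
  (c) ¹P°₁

0

(a)–(b): forbidden (ΔL, ΔJ).
(a)–(c): forbidden (parity, ΔS, ΔL, ΔJ).
(b)–(c): forbidden (ΔS).
Allowed pairs: 0 of 3.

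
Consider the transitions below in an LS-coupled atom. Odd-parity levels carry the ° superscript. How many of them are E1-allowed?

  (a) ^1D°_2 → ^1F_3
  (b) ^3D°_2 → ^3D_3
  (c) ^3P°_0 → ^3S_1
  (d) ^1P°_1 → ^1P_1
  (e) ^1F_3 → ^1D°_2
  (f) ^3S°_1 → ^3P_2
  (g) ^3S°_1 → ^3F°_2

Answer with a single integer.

6

(a) allowed
(b) allowed
(c) allowed
(d) allowed
(e) allowed
(f) allowed
(g) forbidden (parity, ΔL fail)
Total allowed: 6 of 7.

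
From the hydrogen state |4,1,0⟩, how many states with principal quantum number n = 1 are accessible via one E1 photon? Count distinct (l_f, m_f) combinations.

E1 requires Δl = ±1, so l_f ∈ {0, 2}; with 0 ≤ l_f ≤ n_f−1 = 0, the allowed l_f values are {0}.
For l_f = 0: m_f ∈ {m_i−1, m_i, m_i+1} ∩ [−0, 0] = {0} → 1 state.
Total: 1.

1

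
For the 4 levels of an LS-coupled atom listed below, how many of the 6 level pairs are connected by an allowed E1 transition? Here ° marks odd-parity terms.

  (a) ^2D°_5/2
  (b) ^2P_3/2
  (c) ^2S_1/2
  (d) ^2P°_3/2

(a)–(b): allowed.
(a)–(c): forbidden (ΔL, ΔJ).
(a)–(d): forbidden (parity).
(b)–(c): forbidden (parity).
(b)–(d): allowed.
(c)–(d): allowed.
Allowed pairs: 3 of 6.

3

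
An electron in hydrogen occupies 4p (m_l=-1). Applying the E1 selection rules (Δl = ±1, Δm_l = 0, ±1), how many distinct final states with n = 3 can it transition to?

E1 requires Δl = ±1, so l_f ∈ {0, 2}; with 0 ≤ l_f ≤ n_f−1 = 2, the allowed l_f values are {0, 2}.
For l_f = 0: m_f ∈ {m_i−1, m_i, m_i+1} ∩ [−0, 0] = {0} → 1 state.
For l_f = 2: m_f ∈ {m_i−1, m_i, m_i+1} ∩ [−2, 2] = {-2, -1, 0} → 3 states.
Total: 4.

4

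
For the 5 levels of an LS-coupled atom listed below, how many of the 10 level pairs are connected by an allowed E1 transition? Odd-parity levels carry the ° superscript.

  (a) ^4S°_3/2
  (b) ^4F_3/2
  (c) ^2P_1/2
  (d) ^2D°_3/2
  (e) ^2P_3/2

2

(a)–(b): forbidden (ΔL).
(a)–(c): forbidden (ΔS).
(a)–(d): forbidden (parity, ΔS, ΔL).
(a)–(e): forbidden (ΔS).
(b)–(c): forbidden (parity, ΔS, ΔL).
(b)–(d): forbidden (ΔS).
(b)–(e): forbidden (parity, ΔS, ΔL).
(c)–(d): allowed.
(c)–(e): forbidden (parity).
(d)–(e): allowed.
Allowed pairs: 2 of 10.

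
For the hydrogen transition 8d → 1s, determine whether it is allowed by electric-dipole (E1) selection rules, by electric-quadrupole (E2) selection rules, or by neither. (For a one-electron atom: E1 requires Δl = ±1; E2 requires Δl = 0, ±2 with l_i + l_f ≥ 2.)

Δl = 0 − 2 = -2; l_i + l_f = 2.
E1 (Δl = ±1): not satisfied.
E2 (Δl = 0,±2, l_i+l_f ≥ 2): satisfied.

E2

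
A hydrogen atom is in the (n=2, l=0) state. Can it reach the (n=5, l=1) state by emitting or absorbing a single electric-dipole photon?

l: 0 → 1 (Δl = +1). Δl = ±1 passes.
All E1 selection rules are satisfied.

allowed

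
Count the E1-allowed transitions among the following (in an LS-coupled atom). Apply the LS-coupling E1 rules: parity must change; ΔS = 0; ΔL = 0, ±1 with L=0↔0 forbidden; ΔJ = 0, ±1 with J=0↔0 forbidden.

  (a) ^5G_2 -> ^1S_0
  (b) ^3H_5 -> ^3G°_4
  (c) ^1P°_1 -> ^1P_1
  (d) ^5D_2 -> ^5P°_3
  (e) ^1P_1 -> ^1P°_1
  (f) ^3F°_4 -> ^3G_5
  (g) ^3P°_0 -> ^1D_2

5

(a) forbidden (parity, ΔS, ΔL, ΔJ fail)
(b) allowed
(c) allowed
(d) allowed
(e) allowed
(f) allowed
(g) forbidden (ΔS, ΔJ fail)
Total allowed: 5 of 7.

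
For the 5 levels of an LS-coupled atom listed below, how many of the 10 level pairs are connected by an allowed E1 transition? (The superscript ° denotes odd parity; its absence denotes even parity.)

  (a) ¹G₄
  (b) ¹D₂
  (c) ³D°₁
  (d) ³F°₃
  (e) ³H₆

0

(a)–(b): forbidden (parity, ΔL, ΔJ).
(a)–(c): forbidden (ΔS, ΔL, ΔJ).
(a)–(d): forbidden (ΔS).
(a)–(e): forbidden (parity, ΔS, ΔJ).
(b)–(c): forbidden (ΔS).
(b)–(d): forbidden (ΔS).
(b)–(e): forbidden (parity, ΔS, ΔL, ΔJ).
(c)–(d): forbidden (parity, ΔJ).
(c)–(e): forbidden (ΔL, ΔJ).
(d)–(e): forbidden (ΔL, ΔJ).
Allowed pairs: 0 of 10.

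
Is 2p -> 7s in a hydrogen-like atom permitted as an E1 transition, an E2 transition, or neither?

E1

Δl = 0 − 1 = -1; l_i + l_f = 1.
E1 (Δl = ±1): satisfied.
E2 (Δl = 0,±2, l_i+l_f ≥ 2): not satisfied.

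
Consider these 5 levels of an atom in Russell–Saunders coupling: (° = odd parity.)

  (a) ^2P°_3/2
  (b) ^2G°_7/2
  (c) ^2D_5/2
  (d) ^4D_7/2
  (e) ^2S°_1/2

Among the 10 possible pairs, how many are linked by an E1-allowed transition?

1

(a)–(b): forbidden (parity, ΔL, ΔJ).
(a)–(c): allowed.
(a)–(d): forbidden (ΔS, ΔJ).
(a)–(e): forbidden (parity).
(b)–(c): forbidden (ΔL).
(b)–(d): forbidden (ΔS, ΔL).
(b)–(e): forbidden (parity, ΔL, ΔJ).
(c)–(d): forbidden (parity, ΔS).
(c)–(e): forbidden (ΔL, ΔJ).
(d)–(e): forbidden (ΔS, ΔL, ΔJ).
Allowed pairs: 1 of 10.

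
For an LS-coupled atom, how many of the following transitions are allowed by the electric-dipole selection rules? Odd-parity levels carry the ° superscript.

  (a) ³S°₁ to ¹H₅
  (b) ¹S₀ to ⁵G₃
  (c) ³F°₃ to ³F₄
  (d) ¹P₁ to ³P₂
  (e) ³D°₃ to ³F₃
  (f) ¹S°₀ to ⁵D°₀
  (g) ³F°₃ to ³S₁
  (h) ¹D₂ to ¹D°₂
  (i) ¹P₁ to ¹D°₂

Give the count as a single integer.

(a) forbidden (ΔS, ΔL, ΔJ fail)
(b) forbidden (parity, ΔS, ΔL, ΔJ fail)
(c) allowed
(d) forbidden (parity, ΔS fail)
(e) allowed
(f) forbidden (parity, ΔS, ΔL, ΔJ fail)
(g) forbidden (ΔL, ΔJ fail)
(h) allowed
(i) allowed
Total allowed: 4 of 9.

4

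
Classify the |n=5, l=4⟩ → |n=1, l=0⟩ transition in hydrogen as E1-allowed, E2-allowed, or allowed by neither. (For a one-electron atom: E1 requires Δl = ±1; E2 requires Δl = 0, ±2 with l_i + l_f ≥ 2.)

Δl = 0 − 4 = -4; l_i + l_f = 4.
E1 (Δl = ±1): not satisfied.
E2 (Δl = 0,±2, l_i+l_f ≥ 2): not satisfied.

neither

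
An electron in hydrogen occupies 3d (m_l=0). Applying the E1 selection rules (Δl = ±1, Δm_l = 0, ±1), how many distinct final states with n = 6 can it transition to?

E1 requires Δl = ±1, so l_f ∈ {1, 3}; with 0 ≤ l_f ≤ n_f−1 = 5, the allowed l_f values are {1, 3}.
For l_f = 1: m_f ∈ {m_i−1, m_i, m_i+1} ∩ [−1, 1] = {-1, 0, 1} → 3 states.
For l_f = 3: m_f ∈ {m_i−1, m_i, m_i+1} ∩ [−3, 3] = {-1, 0, 1} → 3 states.
Total: 6.

6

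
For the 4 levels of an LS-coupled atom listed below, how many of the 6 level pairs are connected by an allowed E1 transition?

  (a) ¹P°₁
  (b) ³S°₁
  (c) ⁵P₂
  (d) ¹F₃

0

(a)–(b): forbidden (parity, ΔS).
(a)–(c): forbidden (ΔS).
(a)–(d): forbidden (ΔL, ΔJ).
(b)–(c): forbidden (ΔS).
(b)–(d): forbidden (ΔS, ΔL, ΔJ).
(c)–(d): forbidden (parity, ΔS, ΔL).
Allowed pairs: 0 of 6.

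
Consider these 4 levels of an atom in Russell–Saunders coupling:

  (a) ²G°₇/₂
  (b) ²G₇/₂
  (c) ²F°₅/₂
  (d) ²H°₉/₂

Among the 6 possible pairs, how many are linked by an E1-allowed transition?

(a)–(b): allowed.
(a)–(c): forbidden (parity).
(a)–(d): forbidden (parity).
(b)–(c): allowed.
(b)–(d): allowed.
(c)–(d): forbidden (parity, ΔL, ΔJ).
Allowed pairs: 3 of 6.

3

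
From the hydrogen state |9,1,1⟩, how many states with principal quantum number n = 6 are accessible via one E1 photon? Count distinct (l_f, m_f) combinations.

4

E1 requires Δl = ±1, so l_f ∈ {0, 2}; with 0 ≤ l_f ≤ n_f−1 = 5, the allowed l_f values are {0, 2}.
For l_f = 0: m_f ∈ {m_i−1, m_i, m_i+1} ∩ [−0, 0] = {0} → 1 state.
For l_f = 2: m_f ∈ {m_i−1, m_i, m_i+1} ∩ [−2, 2] = {0, 1, 2} → 3 states.
Total: 4.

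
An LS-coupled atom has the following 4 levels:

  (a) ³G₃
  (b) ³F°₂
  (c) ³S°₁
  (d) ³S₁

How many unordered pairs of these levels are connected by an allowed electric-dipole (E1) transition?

(a)–(b): allowed.
(a)–(c): forbidden (ΔL, ΔJ).
(a)–(d): forbidden (parity, ΔL, ΔJ).
(b)–(c): forbidden (parity, ΔL).
(b)–(d): forbidden (ΔL).
(c)–(d): forbidden (ΔL).
Allowed pairs: 1 of 6.

1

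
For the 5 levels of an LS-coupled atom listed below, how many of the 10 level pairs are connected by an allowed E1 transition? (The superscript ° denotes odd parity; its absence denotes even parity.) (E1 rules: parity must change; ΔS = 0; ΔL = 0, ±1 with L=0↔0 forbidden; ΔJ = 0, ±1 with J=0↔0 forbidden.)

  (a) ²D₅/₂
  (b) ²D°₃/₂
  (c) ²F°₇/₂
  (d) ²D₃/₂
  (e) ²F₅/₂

(a)–(b): allowed.
(a)–(c): allowed.
(a)–(d): forbidden (parity).
(a)–(e): forbidden (parity).
(b)–(c): forbidden (parity, ΔJ).
(b)–(d): allowed.
(b)–(e): allowed.
(c)–(d): forbidden (ΔJ).
(c)–(e): allowed.
(d)–(e): forbidden (parity).
Allowed pairs: 5 of 10.

5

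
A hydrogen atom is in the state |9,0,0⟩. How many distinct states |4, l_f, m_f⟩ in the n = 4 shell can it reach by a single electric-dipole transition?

3

E1 requires Δl = ±1, so l_f ∈ {-1, 1}; with 0 ≤ l_f ≤ n_f−1 = 3, the allowed l_f values are {1}.
For l_f = 1: m_f ∈ {m_i−1, m_i, m_i+1} ∩ [−1, 1] = {-1, 0, 1} → 3 states.
Total: 3.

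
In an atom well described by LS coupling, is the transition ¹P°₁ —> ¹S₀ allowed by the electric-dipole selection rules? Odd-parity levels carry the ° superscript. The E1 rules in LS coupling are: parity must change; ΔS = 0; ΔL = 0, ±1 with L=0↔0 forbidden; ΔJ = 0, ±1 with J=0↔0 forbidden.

allowed

Parity must change: odd → even — satisfied.
ΔS = 0: S: 0 → 0 — satisfied.
ΔL = 0, ±1 (not L=0↔0): L: 1 → 0, ΔL = -1 — satisfied.
ΔJ = 0, ±1 (not J=0↔0): J: 1 → 0, ΔJ = -1 — satisfied.
All four E1 rules are satisfied.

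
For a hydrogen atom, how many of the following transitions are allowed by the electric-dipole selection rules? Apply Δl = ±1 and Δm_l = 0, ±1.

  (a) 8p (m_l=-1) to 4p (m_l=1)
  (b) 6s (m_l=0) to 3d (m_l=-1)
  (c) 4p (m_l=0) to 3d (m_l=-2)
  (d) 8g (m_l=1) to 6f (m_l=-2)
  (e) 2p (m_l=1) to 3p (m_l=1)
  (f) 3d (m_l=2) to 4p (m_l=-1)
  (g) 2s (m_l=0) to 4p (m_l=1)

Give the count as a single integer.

1

(a) forbidden — Δl = +0 (E1 requires Δl = ±1); Δm_l = +2 (E1 requires Δm_l = 0, ±1)
(b) forbidden — Δl = +2 (E1 requires Δl = ±1)
(c) forbidden — Δm_l = -2 (E1 requires Δm_l = 0, ±1)
(d) forbidden — Δm_l = -3 (E1 requires Δm_l = 0, ±1)
(e) forbidden — Δl = +0 (E1 requires Δl = ±1)
(f) forbidden — Δm_l = -3 (E1 requires Δm_l = 0, ±1)
(g) allowed
Total allowed: 1 of 7.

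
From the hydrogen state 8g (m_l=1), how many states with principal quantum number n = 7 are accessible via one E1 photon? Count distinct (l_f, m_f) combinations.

6

E1 requires Δl = ±1, so l_f ∈ {3, 5}; with 0 ≤ l_f ≤ n_f−1 = 6, the allowed l_f values are {3, 5}.
For l_f = 3: m_f ∈ {m_i−1, m_i, m_i+1} ∩ [−3, 3] = {0, 1, 2} → 3 states.
For l_f = 5: m_f ∈ {m_i−1, m_i, m_i+1} ∩ [−5, 5] = {0, 1, 2} → 3 states.
Total: 6.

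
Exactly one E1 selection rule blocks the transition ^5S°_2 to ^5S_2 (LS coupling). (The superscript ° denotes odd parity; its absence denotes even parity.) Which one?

the L=0 ↔ L=0 exclusion

Reading off the term symbols: S 2→2, L 0→0, J 2→2, parity odd→even.
ΔS = 0: S: 2 → 2 — ✓.
Parity must change: odd → even — ✓.
ΔL = 0, ±1 (not L=0↔0): L: 0 → 0, ΔL = +0 — ✗.
ΔJ = 0, ±1 (not J=0↔0): J: 2 → 2, ΔJ = +0 — ✓.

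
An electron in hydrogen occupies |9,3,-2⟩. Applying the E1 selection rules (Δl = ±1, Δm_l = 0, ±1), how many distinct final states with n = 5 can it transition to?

5

E1 requires Δl = ±1, so l_f ∈ {2, 4}; with 0 ≤ l_f ≤ n_f−1 = 4, the allowed l_f values are {2, 4}.
For l_f = 2: m_f ∈ {m_i−1, m_i, m_i+1} ∩ [−2, 2] = {-2, -1} → 2 states.
For l_f = 4: m_f ∈ {m_i−1, m_i, m_i+1} ∩ [−4, 4] = {-3, -2, -1} → 3 states.
Total: 5.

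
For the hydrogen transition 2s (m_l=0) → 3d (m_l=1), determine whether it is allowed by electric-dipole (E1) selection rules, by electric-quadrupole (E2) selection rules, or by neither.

Δl = 2 − 0 = +2; l_i + l_f = 2.
Δm_l = +1.
E1 (Δl = ±1, |Δm_l| ≤ 1): not satisfied.
E2 (Δl = 0,±2, l_i+l_f ≥ 2, |Δm_l| ≤ 2): satisfied.

E2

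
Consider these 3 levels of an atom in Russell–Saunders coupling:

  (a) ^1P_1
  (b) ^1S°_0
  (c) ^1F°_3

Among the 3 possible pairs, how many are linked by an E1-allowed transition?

1

(a)–(b): allowed.
(a)–(c): forbidden (ΔL, ΔJ).
(b)–(c): forbidden (parity, ΔL, ΔJ).
Allowed pairs: 1 of 3.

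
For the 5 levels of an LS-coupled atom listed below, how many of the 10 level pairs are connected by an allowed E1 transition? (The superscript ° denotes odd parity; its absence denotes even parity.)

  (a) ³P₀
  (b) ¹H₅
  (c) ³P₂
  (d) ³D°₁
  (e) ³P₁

(a)–(b): forbidden (parity, ΔS, ΔL, ΔJ).
(a)–(c): forbidden (parity, ΔJ).
(a)–(d): allowed.
(a)–(e): forbidden (parity).
(b)–(c): forbidden (parity, ΔS, ΔL, ΔJ).
(b)–(d): forbidden (ΔS, ΔL, ΔJ).
(b)–(e): forbidden (parity, ΔS, ΔL, ΔJ).
(c)–(d): allowed.
(c)–(e): forbidden (parity).
(d)–(e): allowed.
Allowed pairs: 3 of 10.

3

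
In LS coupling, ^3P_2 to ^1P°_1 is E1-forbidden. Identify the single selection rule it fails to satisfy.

Parity must change: even → odd — ok.
ΔS = 0: S: 1 → 0 — fails.
ΔL = 0, ±1 (not L=0↔0): L: 1 → 1, ΔL = +0 — ok.
ΔJ = 0, ±1 (not J=0↔0): J: 2 → 1, ΔJ = -1 — ok.

the ΔS = 0 rule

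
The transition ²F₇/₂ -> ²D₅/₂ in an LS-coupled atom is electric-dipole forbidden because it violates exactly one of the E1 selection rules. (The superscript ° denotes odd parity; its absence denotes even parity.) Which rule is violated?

Initial level: S=1/2, L=3, J=7/2, parity even. Final level: S=1/2, L=2, J=5/2, parity even.
Parity must change: even → even — ✗.
ΔS = 0: S: 1/2 → 1/2 — ✓.
ΔL = 0, ±1 (not L=0↔0): L: 3 → 2, ΔL = -1 — ✓.
ΔJ = 0, ±1 (not J=0↔0): J: 7/2 → 5/2, ΔJ = -1 — ✓.

parity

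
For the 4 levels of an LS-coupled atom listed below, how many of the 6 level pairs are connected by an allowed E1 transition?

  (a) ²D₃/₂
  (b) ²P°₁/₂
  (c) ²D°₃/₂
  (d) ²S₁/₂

(a)–(b): allowed.
(a)–(c): allowed.
(a)–(d): forbidden (parity, ΔL).
(b)–(c): forbidden (parity).
(b)–(d): allowed.
(c)–(d): forbidden (ΔL).
Allowed pairs: 3 of 6.

3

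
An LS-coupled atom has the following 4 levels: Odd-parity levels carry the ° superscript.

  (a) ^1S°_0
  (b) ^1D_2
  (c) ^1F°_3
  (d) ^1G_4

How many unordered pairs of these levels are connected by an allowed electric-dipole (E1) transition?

2

(a)–(b): forbidden (ΔL, ΔJ).
(a)–(c): forbidden (parity, ΔL, ΔJ).
(a)–(d): forbidden (ΔL, ΔJ).
(b)–(c): allowed.
(b)–(d): forbidden (parity, ΔL, ΔJ).
(c)–(d): allowed.
Allowed pairs: 2 of 6.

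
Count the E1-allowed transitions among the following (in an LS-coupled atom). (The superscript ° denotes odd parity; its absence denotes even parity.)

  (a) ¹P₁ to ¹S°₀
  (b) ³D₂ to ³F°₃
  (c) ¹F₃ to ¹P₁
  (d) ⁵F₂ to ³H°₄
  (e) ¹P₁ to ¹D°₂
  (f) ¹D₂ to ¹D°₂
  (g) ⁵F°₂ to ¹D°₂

(a) allowed
(b) allowed
(c) forbidden (parity, ΔL, ΔJ fail)
(d) forbidden (ΔS, ΔL, ΔJ fail)
(e) allowed
(f) allowed
(g) forbidden (parity, ΔS fail)
Total allowed: 4 of 7.

4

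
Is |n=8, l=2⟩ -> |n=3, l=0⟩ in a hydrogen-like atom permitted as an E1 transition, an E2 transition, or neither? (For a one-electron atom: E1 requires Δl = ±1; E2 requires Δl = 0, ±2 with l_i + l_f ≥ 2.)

Δl = 0 − 2 = -2; l_i + l_f = 2.
E1 (Δl = ±1): not satisfied.
E2 (Δl = 0,±2, l_i+l_f ≥ 2): satisfied.

E2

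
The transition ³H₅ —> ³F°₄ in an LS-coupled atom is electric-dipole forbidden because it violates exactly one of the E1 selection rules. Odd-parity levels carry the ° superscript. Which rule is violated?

the ΔL = 0, ±1 rule

Parity must change: even → odd — passes.
ΔS = 0: S: 1 → 1 — passes.
ΔL = 0, ±1 (not L=0↔0): L: 5 → 3, ΔL = -2 — fails.
ΔJ = 0, ±1 (not J=0↔0): J: 5 → 4, ΔJ = -1 — passes.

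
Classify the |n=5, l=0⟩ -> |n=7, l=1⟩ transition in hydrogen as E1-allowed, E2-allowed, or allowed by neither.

Δl = 1 − 0 = +1; l_i + l_f = 1.
E1 (Δl = ±1): satisfied.
E2 (Δl = 0,±2, l_i+l_f ≥ 2): not satisfied.

E1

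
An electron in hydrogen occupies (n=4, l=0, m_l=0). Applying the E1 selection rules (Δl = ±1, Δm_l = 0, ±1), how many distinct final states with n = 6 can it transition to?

3

E1 requires Δl = ±1, so l_f ∈ {-1, 1}; with 0 ≤ l_f ≤ n_f−1 = 5, the allowed l_f values are {1}.
For l_f = 1: m_f ∈ {m_i−1, m_i, m_i+1} ∩ [−1, 1] = {-1, 0, 1} → 3 states.
Total: 3.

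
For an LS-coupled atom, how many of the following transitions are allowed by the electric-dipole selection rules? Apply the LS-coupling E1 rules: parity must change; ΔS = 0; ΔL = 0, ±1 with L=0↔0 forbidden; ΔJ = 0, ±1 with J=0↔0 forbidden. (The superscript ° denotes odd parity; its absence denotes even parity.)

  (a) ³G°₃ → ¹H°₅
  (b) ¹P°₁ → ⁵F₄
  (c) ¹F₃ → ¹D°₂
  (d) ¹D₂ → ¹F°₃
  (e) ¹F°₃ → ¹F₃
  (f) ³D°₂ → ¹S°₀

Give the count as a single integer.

3

(a) forbidden (parity, ΔS, ΔJ fail)
(b) forbidden (ΔS, ΔL, ΔJ fail)
(c) allowed
(d) allowed
(e) allowed
(f) forbidden (parity, ΔS, ΔL, ΔJ fail)
Total allowed: 3 of 6.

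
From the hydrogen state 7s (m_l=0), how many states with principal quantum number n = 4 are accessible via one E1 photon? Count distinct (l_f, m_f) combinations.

3

E1 requires Δl = ±1, so l_f ∈ {-1, 1}; with 0 ≤ l_f ≤ n_f−1 = 3, the allowed l_f values are {1}.
For l_f = 1: m_f ∈ {m_i−1, m_i, m_i+1} ∩ [−1, 1] = {-1, 0, 1} → 3 states.
Total: 3.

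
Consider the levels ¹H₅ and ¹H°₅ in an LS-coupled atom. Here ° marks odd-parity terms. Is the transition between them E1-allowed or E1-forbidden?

Reading off the term symbols: S 0→0, L 5→5, J 5→5, parity even→odd.
Parity must change: even → odd — passes.
ΔS = 0: S: 0 → 0 — passes.
ΔJ = 0, ±1 (not J=0↔0): J: 5 → 5, ΔJ = +0 — passes.
ΔL = 0, ±1 (not L=0↔0): L: 5 → 5, ΔL = +0 — passes.
All four E1 rules are satisfied.

allowed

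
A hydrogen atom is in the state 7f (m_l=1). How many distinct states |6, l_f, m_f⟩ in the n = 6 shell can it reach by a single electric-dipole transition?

6

E1 requires Δl = ±1, so l_f ∈ {2, 4}; with 0 ≤ l_f ≤ n_f−1 = 5, the allowed l_f values are {2, 4}.
For l_f = 2: m_f ∈ {m_i−1, m_i, m_i+1} ∩ [−2, 2] = {0, 1, 2} → 3 states.
For l_f = 4: m_f ∈ {m_i−1, m_i, m_i+1} ∩ [−4, 4] = {0, 1, 2} → 3 states.
Total: 6.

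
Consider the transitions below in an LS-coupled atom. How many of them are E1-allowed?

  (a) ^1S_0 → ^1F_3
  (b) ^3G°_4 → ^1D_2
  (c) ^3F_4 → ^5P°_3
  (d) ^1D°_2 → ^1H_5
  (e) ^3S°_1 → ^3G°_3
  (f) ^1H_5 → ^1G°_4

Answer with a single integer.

1

(a) forbidden (parity, ΔL, ΔJ fail)
(b) forbidden (ΔS, ΔL, ΔJ fail)
(c) forbidden (ΔS, ΔL fail)
(d) forbidden (ΔL, ΔJ fail)
(e) forbidden (parity, ΔL, ΔJ fail)
(f) allowed
Total allowed: 1 of 6.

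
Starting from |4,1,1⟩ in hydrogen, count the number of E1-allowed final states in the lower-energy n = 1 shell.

E1 requires Δl = ±1, so l_f ∈ {0, 2}; with 0 ≤ l_f ≤ n_f−1 = 0, the allowed l_f values are {0}.
For l_f = 0: m_f ∈ {m_i−1, m_i, m_i+1} ∩ [−0, 0] = {0} → 1 state.
Total: 1.

1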